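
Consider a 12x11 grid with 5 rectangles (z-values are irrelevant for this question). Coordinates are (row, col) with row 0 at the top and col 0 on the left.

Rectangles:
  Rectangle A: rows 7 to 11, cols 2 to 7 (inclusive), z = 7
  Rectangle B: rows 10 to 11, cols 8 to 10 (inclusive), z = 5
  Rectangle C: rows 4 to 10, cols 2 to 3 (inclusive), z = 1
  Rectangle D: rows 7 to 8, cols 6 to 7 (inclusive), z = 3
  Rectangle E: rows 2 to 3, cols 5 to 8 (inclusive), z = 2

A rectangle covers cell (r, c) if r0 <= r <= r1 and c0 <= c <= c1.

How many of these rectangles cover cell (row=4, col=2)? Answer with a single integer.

Answer: 1

Derivation:
Check cell (4,2):
  A: rows 7-11 cols 2-7 -> outside (row miss)
  B: rows 10-11 cols 8-10 -> outside (row miss)
  C: rows 4-10 cols 2-3 -> covers
  D: rows 7-8 cols 6-7 -> outside (row miss)
  E: rows 2-3 cols 5-8 -> outside (row miss)
Count covering = 1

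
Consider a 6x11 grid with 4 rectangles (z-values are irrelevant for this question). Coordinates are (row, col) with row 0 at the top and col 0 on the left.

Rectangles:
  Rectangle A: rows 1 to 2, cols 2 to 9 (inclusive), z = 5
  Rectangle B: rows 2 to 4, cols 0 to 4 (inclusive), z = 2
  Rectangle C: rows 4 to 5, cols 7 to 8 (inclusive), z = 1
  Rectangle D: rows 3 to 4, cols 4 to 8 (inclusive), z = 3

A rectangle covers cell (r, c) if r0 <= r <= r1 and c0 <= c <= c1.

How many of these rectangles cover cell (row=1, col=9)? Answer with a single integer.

Answer: 1

Derivation:
Check cell (1,9):
  A: rows 1-2 cols 2-9 -> covers
  B: rows 2-4 cols 0-4 -> outside (row miss)
  C: rows 4-5 cols 7-8 -> outside (row miss)
  D: rows 3-4 cols 4-8 -> outside (row miss)
Count covering = 1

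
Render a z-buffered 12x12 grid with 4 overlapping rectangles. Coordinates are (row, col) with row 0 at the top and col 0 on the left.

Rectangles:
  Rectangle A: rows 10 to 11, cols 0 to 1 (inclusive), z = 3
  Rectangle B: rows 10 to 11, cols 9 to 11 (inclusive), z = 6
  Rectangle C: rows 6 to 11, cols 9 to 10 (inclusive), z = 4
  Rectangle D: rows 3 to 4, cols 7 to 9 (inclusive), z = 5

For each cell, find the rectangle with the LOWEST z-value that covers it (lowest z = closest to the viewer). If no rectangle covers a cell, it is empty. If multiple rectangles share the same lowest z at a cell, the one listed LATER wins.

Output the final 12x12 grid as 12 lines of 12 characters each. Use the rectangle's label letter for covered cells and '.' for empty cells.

............
............
............
.......DDD..
.......DDD..
............
.........CC.
.........CC.
.........CC.
.........CC.
AA.......CCB
AA.......CCB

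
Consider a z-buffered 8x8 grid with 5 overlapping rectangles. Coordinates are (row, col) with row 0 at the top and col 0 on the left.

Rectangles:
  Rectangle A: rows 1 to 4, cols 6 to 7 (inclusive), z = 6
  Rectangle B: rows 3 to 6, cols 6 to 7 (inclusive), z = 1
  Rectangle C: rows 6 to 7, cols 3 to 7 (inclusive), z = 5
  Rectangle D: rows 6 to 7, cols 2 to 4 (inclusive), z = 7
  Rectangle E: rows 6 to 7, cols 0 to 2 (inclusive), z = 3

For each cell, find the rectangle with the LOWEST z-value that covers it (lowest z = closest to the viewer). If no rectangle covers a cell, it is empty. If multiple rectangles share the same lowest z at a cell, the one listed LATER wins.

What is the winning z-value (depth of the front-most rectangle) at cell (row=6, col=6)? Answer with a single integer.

Check cell (6,6):
  A: rows 1-4 cols 6-7 -> outside (row miss)
  B: rows 3-6 cols 6-7 z=1 -> covers; best now B (z=1)
  C: rows 6-7 cols 3-7 z=5 -> covers; best now B (z=1)
  D: rows 6-7 cols 2-4 -> outside (col miss)
  E: rows 6-7 cols 0-2 -> outside (col miss)
Winner: B at z=1

Answer: 1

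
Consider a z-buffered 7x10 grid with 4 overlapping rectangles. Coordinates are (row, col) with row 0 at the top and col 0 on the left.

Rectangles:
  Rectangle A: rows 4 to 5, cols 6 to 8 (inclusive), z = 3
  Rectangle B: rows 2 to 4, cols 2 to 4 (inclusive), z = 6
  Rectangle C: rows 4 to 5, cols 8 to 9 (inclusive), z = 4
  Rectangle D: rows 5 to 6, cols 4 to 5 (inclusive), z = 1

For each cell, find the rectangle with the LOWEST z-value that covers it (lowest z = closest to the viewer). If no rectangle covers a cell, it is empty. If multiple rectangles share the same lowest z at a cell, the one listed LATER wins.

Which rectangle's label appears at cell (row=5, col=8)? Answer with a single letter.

Check cell (5,8):
  A: rows 4-5 cols 6-8 z=3 -> covers; best now A (z=3)
  B: rows 2-4 cols 2-4 -> outside (row miss)
  C: rows 4-5 cols 8-9 z=4 -> covers; best now A (z=3)
  D: rows 5-6 cols 4-5 -> outside (col miss)
Winner: A at z=3

Answer: A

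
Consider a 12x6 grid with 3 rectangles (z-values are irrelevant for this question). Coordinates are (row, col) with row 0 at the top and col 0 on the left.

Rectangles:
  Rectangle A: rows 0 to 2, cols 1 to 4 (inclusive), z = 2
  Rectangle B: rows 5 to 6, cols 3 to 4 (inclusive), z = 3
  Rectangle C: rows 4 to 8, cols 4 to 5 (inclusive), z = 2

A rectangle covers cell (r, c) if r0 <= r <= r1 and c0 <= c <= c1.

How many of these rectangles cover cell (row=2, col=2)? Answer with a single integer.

Answer: 1

Derivation:
Check cell (2,2):
  A: rows 0-2 cols 1-4 -> covers
  B: rows 5-6 cols 3-4 -> outside (row miss)
  C: rows 4-8 cols 4-5 -> outside (row miss)
Count covering = 1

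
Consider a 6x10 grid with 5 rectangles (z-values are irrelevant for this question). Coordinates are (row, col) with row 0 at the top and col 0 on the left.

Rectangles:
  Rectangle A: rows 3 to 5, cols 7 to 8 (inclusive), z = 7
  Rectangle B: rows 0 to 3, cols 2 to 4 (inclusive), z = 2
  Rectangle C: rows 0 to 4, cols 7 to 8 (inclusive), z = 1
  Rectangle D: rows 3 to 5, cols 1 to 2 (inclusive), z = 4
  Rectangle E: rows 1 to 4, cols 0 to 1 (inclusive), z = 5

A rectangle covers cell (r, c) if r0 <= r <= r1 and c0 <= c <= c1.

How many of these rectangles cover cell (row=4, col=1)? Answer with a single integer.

Answer: 2

Derivation:
Check cell (4,1):
  A: rows 3-5 cols 7-8 -> outside (col miss)
  B: rows 0-3 cols 2-4 -> outside (row miss)
  C: rows 0-4 cols 7-8 -> outside (col miss)
  D: rows 3-5 cols 1-2 -> covers
  E: rows 1-4 cols 0-1 -> covers
Count covering = 2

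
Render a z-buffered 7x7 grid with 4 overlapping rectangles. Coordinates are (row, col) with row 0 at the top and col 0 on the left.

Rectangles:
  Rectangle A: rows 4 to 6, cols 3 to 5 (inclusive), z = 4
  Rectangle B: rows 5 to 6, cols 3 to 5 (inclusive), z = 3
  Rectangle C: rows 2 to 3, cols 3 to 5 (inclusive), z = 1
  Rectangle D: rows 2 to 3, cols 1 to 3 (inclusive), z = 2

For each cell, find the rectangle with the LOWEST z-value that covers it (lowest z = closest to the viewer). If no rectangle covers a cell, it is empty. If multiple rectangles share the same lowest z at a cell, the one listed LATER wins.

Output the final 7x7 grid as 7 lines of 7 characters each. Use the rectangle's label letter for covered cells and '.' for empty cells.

.......
.......
.DDCCC.
.DDCCC.
...AAA.
...BBB.
...BBB.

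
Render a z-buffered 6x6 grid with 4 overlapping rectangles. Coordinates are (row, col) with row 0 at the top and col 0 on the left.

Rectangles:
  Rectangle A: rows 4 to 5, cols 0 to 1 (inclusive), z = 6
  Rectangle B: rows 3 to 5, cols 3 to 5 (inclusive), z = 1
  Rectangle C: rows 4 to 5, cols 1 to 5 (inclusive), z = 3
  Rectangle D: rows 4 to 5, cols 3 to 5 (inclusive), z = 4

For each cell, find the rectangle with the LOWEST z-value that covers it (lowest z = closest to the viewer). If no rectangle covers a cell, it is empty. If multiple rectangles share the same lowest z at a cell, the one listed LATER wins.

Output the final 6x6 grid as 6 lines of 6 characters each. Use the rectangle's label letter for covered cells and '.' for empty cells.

......
......
......
...BBB
ACCBBB
ACCBBB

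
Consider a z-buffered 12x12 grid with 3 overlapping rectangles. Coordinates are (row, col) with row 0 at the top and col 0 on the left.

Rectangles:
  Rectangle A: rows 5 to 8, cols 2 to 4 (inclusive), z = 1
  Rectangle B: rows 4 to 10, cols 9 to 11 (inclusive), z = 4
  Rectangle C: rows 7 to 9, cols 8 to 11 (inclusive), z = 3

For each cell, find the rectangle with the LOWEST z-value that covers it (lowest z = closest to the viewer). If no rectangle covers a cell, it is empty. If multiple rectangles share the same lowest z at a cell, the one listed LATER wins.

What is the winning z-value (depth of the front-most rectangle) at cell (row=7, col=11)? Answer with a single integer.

Check cell (7,11):
  A: rows 5-8 cols 2-4 -> outside (col miss)
  B: rows 4-10 cols 9-11 z=4 -> covers; best now B (z=4)
  C: rows 7-9 cols 8-11 z=3 -> covers; best now C (z=3)
Winner: C at z=3

Answer: 3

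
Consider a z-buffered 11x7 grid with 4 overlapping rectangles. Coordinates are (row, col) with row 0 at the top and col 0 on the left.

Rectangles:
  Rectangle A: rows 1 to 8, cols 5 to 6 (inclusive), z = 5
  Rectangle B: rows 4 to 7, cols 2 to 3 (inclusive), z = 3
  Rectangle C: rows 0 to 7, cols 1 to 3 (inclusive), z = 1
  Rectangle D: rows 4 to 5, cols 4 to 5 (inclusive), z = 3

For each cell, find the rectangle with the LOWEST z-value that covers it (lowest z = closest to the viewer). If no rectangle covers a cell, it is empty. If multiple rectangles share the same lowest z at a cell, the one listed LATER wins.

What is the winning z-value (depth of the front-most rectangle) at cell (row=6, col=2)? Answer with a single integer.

Check cell (6,2):
  A: rows 1-8 cols 5-6 -> outside (col miss)
  B: rows 4-7 cols 2-3 z=3 -> covers; best now B (z=3)
  C: rows 0-7 cols 1-3 z=1 -> covers; best now C (z=1)
  D: rows 4-5 cols 4-5 -> outside (row miss)
Winner: C at z=1

Answer: 1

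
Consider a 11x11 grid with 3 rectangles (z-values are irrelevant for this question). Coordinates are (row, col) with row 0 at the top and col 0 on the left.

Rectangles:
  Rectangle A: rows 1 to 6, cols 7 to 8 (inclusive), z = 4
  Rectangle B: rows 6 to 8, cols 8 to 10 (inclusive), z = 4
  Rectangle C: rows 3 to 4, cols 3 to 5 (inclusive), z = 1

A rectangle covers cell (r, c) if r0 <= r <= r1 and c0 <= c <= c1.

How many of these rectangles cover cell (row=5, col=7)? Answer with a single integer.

Answer: 1

Derivation:
Check cell (5,7):
  A: rows 1-6 cols 7-8 -> covers
  B: rows 6-8 cols 8-10 -> outside (row miss)
  C: rows 3-4 cols 3-5 -> outside (row miss)
Count covering = 1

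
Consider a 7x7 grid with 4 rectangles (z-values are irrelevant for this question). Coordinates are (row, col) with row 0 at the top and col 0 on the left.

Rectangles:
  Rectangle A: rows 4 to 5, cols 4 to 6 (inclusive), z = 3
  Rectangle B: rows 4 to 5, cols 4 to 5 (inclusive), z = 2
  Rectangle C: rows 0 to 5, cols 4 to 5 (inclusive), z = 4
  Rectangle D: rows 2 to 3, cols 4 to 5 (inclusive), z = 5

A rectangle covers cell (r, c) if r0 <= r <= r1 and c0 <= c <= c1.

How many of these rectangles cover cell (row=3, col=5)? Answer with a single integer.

Answer: 2

Derivation:
Check cell (3,5):
  A: rows 4-5 cols 4-6 -> outside (row miss)
  B: rows 4-5 cols 4-5 -> outside (row miss)
  C: rows 0-5 cols 4-5 -> covers
  D: rows 2-3 cols 4-5 -> covers
Count covering = 2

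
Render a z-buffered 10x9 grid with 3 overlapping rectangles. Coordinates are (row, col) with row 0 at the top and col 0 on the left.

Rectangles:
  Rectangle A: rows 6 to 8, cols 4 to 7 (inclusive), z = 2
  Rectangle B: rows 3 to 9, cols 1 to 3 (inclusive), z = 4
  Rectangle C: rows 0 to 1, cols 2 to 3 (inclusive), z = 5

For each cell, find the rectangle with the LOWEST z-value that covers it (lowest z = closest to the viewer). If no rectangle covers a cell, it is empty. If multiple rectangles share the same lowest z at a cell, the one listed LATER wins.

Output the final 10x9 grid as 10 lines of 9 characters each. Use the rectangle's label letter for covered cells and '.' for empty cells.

..CC.....
..CC.....
.........
.BBB.....
.BBB.....
.BBB.....
.BBBAAAA.
.BBBAAAA.
.BBBAAAA.
.BBB.....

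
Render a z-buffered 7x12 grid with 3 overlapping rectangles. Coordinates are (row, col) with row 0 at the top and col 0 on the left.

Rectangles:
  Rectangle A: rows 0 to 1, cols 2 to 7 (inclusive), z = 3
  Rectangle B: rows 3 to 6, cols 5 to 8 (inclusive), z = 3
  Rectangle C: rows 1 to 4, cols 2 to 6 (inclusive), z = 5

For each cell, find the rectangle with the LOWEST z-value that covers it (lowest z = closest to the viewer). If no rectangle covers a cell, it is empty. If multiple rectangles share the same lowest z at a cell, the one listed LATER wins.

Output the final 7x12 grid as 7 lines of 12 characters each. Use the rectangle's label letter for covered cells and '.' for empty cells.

..AAAAAA....
..AAAAAA....
..CCCCC.....
..CCCBBBB...
..CCCBBBB...
.....BBBB...
.....BBBB...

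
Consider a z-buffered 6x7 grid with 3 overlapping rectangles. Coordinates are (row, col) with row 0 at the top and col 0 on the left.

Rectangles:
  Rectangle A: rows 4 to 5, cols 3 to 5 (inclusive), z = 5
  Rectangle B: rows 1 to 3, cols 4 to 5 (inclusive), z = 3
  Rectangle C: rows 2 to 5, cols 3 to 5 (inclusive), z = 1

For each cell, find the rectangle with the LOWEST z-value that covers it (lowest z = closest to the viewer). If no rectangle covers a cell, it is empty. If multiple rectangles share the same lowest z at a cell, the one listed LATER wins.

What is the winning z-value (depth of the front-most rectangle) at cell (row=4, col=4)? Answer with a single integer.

Answer: 1

Derivation:
Check cell (4,4):
  A: rows 4-5 cols 3-5 z=5 -> covers; best now A (z=5)
  B: rows 1-3 cols 4-5 -> outside (row miss)
  C: rows 2-5 cols 3-5 z=1 -> covers; best now C (z=1)
Winner: C at z=1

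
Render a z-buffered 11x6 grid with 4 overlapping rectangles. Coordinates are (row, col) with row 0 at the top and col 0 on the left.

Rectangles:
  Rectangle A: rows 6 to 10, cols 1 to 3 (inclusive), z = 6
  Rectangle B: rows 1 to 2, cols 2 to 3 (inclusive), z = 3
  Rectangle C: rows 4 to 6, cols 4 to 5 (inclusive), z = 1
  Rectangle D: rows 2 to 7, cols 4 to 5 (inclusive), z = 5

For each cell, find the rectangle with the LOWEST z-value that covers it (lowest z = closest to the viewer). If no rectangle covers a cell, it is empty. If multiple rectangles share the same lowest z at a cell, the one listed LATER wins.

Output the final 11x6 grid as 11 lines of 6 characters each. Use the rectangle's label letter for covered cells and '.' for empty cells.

......
..BB..
..BBDD
....DD
....CC
....CC
.AAACC
.AAADD
.AAA..
.AAA..
.AAA..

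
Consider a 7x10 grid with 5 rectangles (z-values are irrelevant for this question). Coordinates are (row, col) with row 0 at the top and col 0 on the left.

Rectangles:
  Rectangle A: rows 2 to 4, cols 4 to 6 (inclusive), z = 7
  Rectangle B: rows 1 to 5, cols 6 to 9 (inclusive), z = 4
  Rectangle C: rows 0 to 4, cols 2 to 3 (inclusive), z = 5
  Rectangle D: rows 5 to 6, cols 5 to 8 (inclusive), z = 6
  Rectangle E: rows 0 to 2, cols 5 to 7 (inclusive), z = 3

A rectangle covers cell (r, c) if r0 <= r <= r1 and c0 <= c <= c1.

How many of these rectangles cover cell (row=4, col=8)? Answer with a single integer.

Check cell (4,8):
  A: rows 2-4 cols 4-6 -> outside (col miss)
  B: rows 1-5 cols 6-9 -> covers
  C: rows 0-4 cols 2-3 -> outside (col miss)
  D: rows 5-6 cols 5-8 -> outside (row miss)
  E: rows 0-2 cols 5-7 -> outside (row miss)
Count covering = 1

Answer: 1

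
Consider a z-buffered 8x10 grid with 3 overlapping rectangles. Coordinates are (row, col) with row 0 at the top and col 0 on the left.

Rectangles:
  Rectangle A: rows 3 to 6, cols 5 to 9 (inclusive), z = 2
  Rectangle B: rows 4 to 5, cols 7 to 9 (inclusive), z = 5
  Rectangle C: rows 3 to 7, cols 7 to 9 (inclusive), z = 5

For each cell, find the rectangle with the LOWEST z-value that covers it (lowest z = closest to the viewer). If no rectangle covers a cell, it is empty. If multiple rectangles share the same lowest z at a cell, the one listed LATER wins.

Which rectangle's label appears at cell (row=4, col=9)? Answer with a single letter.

Check cell (4,9):
  A: rows 3-6 cols 5-9 z=2 -> covers; best now A (z=2)
  B: rows 4-5 cols 7-9 z=5 -> covers; best now A (z=2)
  C: rows 3-7 cols 7-9 z=5 -> covers; best now A (z=2)
Winner: A at z=2

Answer: A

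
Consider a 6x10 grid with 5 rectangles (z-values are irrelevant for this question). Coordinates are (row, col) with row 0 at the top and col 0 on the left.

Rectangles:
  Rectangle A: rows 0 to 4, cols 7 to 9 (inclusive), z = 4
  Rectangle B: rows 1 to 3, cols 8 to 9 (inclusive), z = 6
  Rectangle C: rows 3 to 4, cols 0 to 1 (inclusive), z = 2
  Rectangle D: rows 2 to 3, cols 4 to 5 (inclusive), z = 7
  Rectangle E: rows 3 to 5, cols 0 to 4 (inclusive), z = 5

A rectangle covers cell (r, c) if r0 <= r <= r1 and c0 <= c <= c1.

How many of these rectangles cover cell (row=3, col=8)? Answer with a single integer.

Check cell (3,8):
  A: rows 0-4 cols 7-9 -> covers
  B: rows 1-3 cols 8-9 -> covers
  C: rows 3-4 cols 0-1 -> outside (col miss)
  D: rows 2-3 cols 4-5 -> outside (col miss)
  E: rows 3-5 cols 0-4 -> outside (col miss)
Count covering = 2

Answer: 2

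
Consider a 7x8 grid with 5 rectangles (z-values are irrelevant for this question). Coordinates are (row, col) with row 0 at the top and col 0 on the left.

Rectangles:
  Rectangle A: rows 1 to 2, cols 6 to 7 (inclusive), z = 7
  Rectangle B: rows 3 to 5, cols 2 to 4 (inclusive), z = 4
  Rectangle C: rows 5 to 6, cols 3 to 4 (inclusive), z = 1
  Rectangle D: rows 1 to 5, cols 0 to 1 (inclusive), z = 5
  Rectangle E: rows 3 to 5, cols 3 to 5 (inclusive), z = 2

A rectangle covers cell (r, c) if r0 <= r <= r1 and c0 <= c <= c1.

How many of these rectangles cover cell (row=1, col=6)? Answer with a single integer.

Check cell (1,6):
  A: rows 1-2 cols 6-7 -> covers
  B: rows 3-5 cols 2-4 -> outside (row miss)
  C: rows 5-6 cols 3-4 -> outside (row miss)
  D: rows 1-5 cols 0-1 -> outside (col miss)
  E: rows 3-5 cols 3-5 -> outside (row miss)
Count covering = 1

Answer: 1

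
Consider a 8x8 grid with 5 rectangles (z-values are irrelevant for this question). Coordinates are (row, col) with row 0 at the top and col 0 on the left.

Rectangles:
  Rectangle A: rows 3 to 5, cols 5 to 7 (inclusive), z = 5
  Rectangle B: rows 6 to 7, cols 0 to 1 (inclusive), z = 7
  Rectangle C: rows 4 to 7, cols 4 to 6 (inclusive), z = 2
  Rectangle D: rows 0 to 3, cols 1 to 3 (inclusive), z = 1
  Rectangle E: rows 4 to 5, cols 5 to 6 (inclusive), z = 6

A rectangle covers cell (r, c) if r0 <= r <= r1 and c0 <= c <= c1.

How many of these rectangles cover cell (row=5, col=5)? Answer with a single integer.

Check cell (5,5):
  A: rows 3-5 cols 5-7 -> covers
  B: rows 6-7 cols 0-1 -> outside (row miss)
  C: rows 4-7 cols 4-6 -> covers
  D: rows 0-3 cols 1-3 -> outside (row miss)
  E: rows 4-5 cols 5-6 -> covers
Count covering = 3

Answer: 3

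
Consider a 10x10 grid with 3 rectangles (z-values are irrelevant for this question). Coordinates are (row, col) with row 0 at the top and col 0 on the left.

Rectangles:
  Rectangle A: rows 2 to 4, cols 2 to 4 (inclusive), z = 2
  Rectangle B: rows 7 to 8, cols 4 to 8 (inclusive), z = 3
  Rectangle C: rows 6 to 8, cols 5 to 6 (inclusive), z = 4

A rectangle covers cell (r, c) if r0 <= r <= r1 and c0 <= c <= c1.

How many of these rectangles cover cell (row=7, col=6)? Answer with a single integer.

Answer: 2

Derivation:
Check cell (7,6):
  A: rows 2-4 cols 2-4 -> outside (row miss)
  B: rows 7-8 cols 4-8 -> covers
  C: rows 6-8 cols 5-6 -> covers
Count covering = 2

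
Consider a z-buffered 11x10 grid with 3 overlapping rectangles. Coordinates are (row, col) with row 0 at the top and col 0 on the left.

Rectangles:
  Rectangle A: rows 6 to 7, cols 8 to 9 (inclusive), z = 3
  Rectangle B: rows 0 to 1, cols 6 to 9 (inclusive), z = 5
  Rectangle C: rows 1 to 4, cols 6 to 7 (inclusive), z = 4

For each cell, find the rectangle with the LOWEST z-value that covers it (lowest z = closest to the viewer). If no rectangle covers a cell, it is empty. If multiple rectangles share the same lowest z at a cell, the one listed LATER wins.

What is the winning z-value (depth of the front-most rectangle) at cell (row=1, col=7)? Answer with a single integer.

Check cell (1,7):
  A: rows 6-7 cols 8-9 -> outside (row miss)
  B: rows 0-1 cols 6-9 z=5 -> covers; best now B (z=5)
  C: rows 1-4 cols 6-7 z=4 -> covers; best now C (z=4)
Winner: C at z=4

Answer: 4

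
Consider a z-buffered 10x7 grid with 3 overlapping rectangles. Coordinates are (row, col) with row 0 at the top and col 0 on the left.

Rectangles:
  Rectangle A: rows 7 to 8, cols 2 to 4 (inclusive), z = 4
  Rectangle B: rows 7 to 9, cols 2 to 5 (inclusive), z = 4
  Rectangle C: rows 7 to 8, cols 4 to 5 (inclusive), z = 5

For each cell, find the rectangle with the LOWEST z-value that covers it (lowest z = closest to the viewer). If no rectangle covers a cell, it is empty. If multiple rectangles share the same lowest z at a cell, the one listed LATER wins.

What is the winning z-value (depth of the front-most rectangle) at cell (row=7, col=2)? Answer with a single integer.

Answer: 4

Derivation:
Check cell (7,2):
  A: rows 7-8 cols 2-4 z=4 -> covers; best now A (z=4)
  B: rows 7-9 cols 2-5 z=4 -> covers; best now B (z=4)
  C: rows 7-8 cols 4-5 -> outside (col miss)
Winner: B at z=4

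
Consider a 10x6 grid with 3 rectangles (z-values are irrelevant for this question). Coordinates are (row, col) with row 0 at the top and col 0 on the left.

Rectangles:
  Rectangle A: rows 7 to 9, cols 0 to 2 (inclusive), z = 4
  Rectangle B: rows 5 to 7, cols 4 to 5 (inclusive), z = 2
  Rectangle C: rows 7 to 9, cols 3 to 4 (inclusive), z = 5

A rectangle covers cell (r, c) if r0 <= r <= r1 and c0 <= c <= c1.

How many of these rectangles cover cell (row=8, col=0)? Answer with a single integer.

Answer: 1

Derivation:
Check cell (8,0):
  A: rows 7-9 cols 0-2 -> covers
  B: rows 5-7 cols 4-5 -> outside (row miss)
  C: rows 7-9 cols 3-4 -> outside (col miss)
Count covering = 1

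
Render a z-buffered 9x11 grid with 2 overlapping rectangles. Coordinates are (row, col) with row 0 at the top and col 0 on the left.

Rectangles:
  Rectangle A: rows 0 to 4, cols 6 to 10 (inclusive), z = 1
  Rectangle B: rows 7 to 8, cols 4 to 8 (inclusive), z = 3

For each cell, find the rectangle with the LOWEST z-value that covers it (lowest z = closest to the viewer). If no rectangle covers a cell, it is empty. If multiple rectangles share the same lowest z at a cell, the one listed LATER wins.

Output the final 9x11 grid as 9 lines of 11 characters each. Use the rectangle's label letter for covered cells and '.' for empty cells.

......AAAAA
......AAAAA
......AAAAA
......AAAAA
......AAAAA
...........
...........
....BBBBB..
....BBBBB..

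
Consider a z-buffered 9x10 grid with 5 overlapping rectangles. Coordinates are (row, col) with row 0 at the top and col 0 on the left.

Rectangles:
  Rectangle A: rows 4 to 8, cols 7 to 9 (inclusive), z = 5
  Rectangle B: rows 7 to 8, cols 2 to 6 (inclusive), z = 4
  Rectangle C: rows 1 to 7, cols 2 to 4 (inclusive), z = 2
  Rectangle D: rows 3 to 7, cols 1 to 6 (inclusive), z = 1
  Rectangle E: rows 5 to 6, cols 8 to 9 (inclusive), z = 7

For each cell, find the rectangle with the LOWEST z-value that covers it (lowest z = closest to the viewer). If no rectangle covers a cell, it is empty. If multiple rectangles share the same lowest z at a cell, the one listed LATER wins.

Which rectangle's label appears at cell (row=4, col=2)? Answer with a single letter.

Check cell (4,2):
  A: rows 4-8 cols 7-9 -> outside (col miss)
  B: rows 7-8 cols 2-6 -> outside (row miss)
  C: rows 1-7 cols 2-4 z=2 -> covers; best now C (z=2)
  D: rows 3-7 cols 1-6 z=1 -> covers; best now D (z=1)
  E: rows 5-6 cols 8-9 -> outside (row miss)
Winner: D at z=1

Answer: D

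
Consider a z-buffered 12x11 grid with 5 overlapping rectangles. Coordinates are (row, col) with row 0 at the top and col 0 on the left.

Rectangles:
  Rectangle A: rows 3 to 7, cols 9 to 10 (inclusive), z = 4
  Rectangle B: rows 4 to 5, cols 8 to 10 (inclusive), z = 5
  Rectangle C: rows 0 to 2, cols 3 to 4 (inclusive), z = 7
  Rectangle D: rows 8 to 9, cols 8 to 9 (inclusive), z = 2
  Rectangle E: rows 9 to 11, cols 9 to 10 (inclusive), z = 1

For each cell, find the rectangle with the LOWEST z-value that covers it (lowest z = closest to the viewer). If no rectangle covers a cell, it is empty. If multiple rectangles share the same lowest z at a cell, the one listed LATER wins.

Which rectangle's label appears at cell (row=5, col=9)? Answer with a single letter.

Answer: A

Derivation:
Check cell (5,9):
  A: rows 3-7 cols 9-10 z=4 -> covers; best now A (z=4)
  B: rows 4-5 cols 8-10 z=5 -> covers; best now A (z=4)
  C: rows 0-2 cols 3-4 -> outside (row miss)
  D: rows 8-9 cols 8-9 -> outside (row miss)
  E: rows 9-11 cols 9-10 -> outside (row miss)
Winner: A at z=4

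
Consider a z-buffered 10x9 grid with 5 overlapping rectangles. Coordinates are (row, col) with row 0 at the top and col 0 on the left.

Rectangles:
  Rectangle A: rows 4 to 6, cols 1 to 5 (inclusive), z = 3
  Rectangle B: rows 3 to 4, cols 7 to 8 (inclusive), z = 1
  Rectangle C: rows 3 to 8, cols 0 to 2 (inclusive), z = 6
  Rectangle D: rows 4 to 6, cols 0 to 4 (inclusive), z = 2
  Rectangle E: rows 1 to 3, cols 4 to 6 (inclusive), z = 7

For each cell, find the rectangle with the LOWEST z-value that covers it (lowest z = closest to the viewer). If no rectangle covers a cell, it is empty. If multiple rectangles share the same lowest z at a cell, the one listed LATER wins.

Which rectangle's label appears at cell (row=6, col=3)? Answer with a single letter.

Check cell (6,3):
  A: rows 4-6 cols 1-5 z=3 -> covers; best now A (z=3)
  B: rows 3-4 cols 7-8 -> outside (row miss)
  C: rows 3-8 cols 0-2 -> outside (col miss)
  D: rows 4-6 cols 0-4 z=2 -> covers; best now D (z=2)
  E: rows 1-3 cols 4-6 -> outside (row miss)
Winner: D at z=2

Answer: D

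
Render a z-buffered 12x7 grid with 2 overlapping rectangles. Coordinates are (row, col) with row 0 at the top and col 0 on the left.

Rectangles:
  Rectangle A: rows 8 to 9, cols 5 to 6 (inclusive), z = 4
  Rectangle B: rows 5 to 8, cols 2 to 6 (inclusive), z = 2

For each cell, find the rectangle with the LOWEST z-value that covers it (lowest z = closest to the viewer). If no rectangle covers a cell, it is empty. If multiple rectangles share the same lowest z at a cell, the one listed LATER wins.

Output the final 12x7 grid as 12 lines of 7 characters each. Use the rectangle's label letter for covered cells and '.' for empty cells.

.......
.......
.......
.......
.......
..BBBBB
..BBBBB
..BBBBB
..BBBBB
.....AA
.......
.......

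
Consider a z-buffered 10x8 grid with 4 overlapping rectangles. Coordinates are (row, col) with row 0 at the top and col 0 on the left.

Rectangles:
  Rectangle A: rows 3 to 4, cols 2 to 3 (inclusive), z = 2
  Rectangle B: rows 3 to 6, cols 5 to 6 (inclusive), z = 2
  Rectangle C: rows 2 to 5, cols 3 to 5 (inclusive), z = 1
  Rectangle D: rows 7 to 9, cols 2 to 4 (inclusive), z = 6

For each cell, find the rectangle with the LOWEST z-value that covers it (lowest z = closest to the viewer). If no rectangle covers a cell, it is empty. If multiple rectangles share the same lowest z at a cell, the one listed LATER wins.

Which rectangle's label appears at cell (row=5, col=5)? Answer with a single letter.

Check cell (5,5):
  A: rows 3-4 cols 2-3 -> outside (row miss)
  B: rows 3-6 cols 5-6 z=2 -> covers; best now B (z=2)
  C: rows 2-5 cols 3-5 z=1 -> covers; best now C (z=1)
  D: rows 7-9 cols 2-4 -> outside (row miss)
Winner: C at z=1

Answer: C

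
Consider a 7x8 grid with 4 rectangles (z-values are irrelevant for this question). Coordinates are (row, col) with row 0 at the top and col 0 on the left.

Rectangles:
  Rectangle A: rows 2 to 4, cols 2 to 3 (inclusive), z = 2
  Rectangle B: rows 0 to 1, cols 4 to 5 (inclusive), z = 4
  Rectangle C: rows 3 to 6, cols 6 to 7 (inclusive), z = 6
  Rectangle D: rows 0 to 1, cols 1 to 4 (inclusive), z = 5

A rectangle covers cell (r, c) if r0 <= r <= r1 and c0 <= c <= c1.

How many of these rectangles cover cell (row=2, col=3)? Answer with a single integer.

Check cell (2,3):
  A: rows 2-4 cols 2-3 -> covers
  B: rows 0-1 cols 4-5 -> outside (row miss)
  C: rows 3-6 cols 6-7 -> outside (row miss)
  D: rows 0-1 cols 1-4 -> outside (row miss)
Count covering = 1

Answer: 1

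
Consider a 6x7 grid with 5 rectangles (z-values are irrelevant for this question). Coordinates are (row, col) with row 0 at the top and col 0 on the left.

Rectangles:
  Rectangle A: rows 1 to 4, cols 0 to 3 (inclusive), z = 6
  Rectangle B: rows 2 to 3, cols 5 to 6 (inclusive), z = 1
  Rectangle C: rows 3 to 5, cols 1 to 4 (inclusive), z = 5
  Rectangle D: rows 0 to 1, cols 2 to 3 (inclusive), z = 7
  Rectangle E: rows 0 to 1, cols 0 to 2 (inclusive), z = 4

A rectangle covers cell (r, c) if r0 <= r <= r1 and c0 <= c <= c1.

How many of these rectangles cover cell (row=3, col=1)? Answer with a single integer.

Check cell (3,1):
  A: rows 1-4 cols 0-3 -> covers
  B: rows 2-3 cols 5-6 -> outside (col miss)
  C: rows 3-5 cols 1-4 -> covers
  D: rows 0-1 cols 2-3 -> outside (row miss)
  E: rows 0-1 cols 0-2 -> outside (row miss)
Count covering = 2

Answer: 2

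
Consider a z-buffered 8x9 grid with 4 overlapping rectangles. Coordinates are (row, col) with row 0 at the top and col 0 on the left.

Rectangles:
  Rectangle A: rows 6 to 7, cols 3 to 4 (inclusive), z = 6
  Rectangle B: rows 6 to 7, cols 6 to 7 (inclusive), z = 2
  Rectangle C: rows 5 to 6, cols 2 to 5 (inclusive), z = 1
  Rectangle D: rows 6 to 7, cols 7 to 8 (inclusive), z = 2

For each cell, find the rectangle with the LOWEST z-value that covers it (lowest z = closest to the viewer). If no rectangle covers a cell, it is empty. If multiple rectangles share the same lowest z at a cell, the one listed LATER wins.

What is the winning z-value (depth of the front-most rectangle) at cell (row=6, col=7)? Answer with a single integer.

Answer: 2

Derivation:
Check cell (6,7):
  A: rows 6-7 cols 3-4 -> outside (col miss)
  B: rows 6-7 cols 6-7 z=2 -> covers; best now B (z=2)
  C: rows 5-6 cols 2-5 -> outside (col miss)
  D: rows 6-7 cols 7-8 z=2 -> covers; best now D (z=2)
Winner: D at z=2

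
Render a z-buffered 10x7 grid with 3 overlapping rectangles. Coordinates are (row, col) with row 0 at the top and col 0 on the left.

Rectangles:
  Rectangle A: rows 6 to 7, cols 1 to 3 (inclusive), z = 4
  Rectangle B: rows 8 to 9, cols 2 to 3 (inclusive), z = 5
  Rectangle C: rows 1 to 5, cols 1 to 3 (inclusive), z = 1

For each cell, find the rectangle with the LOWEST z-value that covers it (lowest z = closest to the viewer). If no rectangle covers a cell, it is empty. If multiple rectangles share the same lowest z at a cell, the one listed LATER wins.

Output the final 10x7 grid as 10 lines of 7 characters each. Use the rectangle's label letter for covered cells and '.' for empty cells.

.......
.CCC...
.CCC...
.CCC...
.CCC...
.CCC...
.AAA...
.AAA...
..BB...
..BB...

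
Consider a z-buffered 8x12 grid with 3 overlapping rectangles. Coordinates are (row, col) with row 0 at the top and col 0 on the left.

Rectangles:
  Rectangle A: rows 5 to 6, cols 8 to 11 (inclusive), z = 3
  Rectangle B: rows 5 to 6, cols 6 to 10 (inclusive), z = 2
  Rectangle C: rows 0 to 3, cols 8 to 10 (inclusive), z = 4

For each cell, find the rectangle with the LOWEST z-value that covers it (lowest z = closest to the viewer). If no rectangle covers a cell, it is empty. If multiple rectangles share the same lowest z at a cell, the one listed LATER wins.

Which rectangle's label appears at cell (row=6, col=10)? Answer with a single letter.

Answer: B

Derivation:
Check cell (6,10):
  A: rows 5-6 cols 8-11 z=3 -> covers; best now A (z=3)
  B: rows 5-6 cols 6-10 z=2 -> covers; best now B (z=2)
  C: rows 0-3 cols 8-10 -> outside (row miss)
Winner: B at z=2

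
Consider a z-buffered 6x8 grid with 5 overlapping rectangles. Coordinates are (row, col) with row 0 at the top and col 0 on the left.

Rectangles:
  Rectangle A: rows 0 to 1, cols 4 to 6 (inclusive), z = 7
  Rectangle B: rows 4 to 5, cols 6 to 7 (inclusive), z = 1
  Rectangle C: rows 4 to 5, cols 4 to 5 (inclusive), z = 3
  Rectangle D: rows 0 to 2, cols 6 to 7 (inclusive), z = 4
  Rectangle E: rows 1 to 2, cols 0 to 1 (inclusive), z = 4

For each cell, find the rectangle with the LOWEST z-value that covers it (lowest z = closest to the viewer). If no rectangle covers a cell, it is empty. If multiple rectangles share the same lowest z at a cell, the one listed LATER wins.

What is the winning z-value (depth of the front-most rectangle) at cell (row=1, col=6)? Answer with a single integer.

Check cell (1,6):
  A: rows 0-1 cols 4-6 z=7 -> covers; best now A (z=7)
  B: rows 4-5 cols 6-7 -> outside (row miss)
  C: rows 4-5 cols 4-5 -> outside (row miss)
  D: rows 0-2 cols 6-7 z=4 -> covers; best now D (z=4)
  E: rows 1-2 cols 0-1 -> outside (col miss)
Winner: D at z=4

Answer: 4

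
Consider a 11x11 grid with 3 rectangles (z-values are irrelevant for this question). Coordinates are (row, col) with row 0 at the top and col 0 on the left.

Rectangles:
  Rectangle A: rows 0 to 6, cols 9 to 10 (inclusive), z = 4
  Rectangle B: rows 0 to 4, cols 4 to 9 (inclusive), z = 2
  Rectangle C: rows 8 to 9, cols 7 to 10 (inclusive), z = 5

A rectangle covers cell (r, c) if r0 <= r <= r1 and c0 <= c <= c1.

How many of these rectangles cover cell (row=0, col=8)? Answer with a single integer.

Answer: 1

Derivation:
Check cell (0,8):
  A: rows 0-6 cols 9-10 -> outside (col miss)
  B: rows 0-4 cols 4-9 -> covers
  C: rows 8-9 cols 7-10 -> outside (row miss)
Count covering = 1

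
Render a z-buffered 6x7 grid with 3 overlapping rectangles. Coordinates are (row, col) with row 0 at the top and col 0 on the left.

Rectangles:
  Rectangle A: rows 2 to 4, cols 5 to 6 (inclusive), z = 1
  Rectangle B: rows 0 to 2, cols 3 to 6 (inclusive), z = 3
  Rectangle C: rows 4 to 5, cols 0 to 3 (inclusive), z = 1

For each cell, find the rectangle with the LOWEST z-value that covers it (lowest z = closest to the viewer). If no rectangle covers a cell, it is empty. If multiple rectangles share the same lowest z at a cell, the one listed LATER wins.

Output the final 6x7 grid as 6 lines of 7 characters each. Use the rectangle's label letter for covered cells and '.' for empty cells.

...BBBB
...BBBB
...BBAA
.....AA
CCCC.AA
CCCC...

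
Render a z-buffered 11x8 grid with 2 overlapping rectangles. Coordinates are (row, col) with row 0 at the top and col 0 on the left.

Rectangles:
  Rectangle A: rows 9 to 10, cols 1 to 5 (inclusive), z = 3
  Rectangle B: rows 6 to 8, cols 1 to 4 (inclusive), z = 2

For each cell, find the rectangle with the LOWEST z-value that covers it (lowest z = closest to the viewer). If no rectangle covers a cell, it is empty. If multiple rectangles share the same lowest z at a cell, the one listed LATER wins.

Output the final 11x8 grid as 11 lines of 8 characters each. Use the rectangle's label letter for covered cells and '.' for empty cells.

........
........
........
........
........
........
.BBBB...
.BBBB...
.BBBB...
.AAAAA..
.AAAAA..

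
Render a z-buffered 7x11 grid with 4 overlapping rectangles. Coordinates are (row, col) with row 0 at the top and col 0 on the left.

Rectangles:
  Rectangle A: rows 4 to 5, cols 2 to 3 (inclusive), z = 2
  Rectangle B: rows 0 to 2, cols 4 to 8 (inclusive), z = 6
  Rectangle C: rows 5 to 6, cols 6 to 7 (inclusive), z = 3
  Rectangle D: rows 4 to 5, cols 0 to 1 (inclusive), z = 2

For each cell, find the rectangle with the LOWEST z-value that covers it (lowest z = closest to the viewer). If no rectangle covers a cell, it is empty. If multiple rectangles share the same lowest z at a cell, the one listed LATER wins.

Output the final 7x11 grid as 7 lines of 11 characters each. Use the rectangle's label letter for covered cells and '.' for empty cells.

....BBBBB..
....BBBBB..
....BBBBB..
...........
DDAA.......
DDAA..CC...
......CC...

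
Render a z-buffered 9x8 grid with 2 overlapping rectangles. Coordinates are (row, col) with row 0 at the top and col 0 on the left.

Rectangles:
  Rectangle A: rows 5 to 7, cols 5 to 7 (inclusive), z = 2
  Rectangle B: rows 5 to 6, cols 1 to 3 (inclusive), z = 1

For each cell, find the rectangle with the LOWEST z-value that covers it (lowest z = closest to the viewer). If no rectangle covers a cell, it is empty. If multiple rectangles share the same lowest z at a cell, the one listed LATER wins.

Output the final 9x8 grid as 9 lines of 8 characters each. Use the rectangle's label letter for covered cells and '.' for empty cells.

........
........
........
........
........
.BBB.AAA
.BBB.AAA
.....AAA
........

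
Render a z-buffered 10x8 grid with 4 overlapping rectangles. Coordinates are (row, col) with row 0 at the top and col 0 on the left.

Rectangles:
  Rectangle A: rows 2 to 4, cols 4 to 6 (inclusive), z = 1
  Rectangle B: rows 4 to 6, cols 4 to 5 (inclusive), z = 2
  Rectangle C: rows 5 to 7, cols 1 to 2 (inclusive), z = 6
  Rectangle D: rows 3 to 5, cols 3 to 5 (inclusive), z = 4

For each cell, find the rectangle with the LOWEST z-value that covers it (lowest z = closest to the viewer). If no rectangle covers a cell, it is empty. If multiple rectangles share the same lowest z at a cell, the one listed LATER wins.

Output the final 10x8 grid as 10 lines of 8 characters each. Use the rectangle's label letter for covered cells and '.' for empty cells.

........
........
....AAA.
...DAAA.
...DAAA.
.CCDBB..
.CC.BB..
.CC.....
........
........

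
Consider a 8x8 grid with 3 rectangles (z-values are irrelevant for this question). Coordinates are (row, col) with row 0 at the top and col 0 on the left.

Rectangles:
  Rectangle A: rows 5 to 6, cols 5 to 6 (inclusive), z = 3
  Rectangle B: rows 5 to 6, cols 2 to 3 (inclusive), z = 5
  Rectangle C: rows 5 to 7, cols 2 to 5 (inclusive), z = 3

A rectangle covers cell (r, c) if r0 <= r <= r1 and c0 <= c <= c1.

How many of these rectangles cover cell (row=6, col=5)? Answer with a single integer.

Answer: 2

Derivation:
Check cell (6,5):
  A: rows 5-6 cols 5-6 -> covers
  B: rows 5-6 cols 2-3 -> outside (col miss)
  C: rows 5-7 cols 2-5 -> covers
Count covering = 2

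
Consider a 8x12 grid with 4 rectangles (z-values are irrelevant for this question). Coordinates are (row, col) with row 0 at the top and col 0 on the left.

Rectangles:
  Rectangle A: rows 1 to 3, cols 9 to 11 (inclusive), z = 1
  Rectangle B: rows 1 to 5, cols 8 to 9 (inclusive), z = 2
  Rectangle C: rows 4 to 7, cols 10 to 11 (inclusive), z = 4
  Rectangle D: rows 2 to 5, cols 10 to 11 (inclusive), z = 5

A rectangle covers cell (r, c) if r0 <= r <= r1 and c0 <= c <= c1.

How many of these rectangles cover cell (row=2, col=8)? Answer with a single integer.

Check cell (2,8):
  A: rows 1-3 cols 9-11 -> outside (col miss)
  B: rows 1-5 cols 8-9 -> covers
  C: rows 4-7 cols 10-11 -> outside (row miss)
  D: rows 2-5 cols 10-11 -> outside (col miss)
Count covering = 1

Answer: 1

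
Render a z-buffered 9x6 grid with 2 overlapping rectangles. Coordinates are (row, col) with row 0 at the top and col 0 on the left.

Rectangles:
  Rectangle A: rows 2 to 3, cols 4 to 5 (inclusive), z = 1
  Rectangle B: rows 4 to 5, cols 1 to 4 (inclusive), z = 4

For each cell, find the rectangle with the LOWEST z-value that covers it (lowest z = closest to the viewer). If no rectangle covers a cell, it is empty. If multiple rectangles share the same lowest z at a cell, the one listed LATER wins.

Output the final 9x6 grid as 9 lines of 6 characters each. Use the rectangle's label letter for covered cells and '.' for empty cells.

......
......
....AA
....AA
.BBBB.
.BBBB.
......
......
......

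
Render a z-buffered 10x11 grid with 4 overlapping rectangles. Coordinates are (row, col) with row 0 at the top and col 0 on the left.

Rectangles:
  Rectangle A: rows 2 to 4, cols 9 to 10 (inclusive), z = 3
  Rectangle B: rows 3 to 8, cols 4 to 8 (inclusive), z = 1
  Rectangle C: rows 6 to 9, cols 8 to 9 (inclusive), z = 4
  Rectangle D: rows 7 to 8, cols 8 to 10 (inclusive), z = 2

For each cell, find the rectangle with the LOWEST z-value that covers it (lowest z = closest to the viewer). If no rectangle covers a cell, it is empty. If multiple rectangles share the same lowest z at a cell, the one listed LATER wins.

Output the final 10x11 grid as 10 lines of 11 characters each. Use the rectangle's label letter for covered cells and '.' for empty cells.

...........
...........
.........AA
....BBBBBAA
....BBBBBAA
....BBBBB..
....BBBBBC.
....BBBBBDD
....BBBBBDD
........CC.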